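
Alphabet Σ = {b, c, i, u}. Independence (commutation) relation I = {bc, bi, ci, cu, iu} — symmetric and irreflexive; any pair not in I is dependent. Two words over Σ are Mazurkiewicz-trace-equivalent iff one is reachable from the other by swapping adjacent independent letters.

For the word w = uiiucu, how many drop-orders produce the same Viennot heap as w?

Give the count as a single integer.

60

0(u) covers ∅
1(i) covers ∅
2(i) covers 1:i
3(u) covers 0:u
4(c) covers ∅
5(u) covers 3:u
floor of heap: 0:u, 1:i, 4:c
completions by unplaced set U, small U first (add the entries for U minus each lowest piece of U):
  |U|=1: {2}:1  {4}:1  {5}:1
  |U|=2: {1,2}:1  {2,4}:2  {2,5}:2  {3,5}:1  {4,5}:2
  |U|=3: {0,3,5}:1  {1,2,4}:3  {1,2,5}:3  {2,3,5}:3  {2,4,5}:6  {3,4,5}:3
  |U|=4: {0,2,3,5}:4  {0,3,4,5}:4  {1,2,3,5}:6  {1,2,4,5}:12  {2,3,4,5}:12
  start at 0(u): 30
  start at 1(i): 20
  start at 4(c): 10
sum over floor = 60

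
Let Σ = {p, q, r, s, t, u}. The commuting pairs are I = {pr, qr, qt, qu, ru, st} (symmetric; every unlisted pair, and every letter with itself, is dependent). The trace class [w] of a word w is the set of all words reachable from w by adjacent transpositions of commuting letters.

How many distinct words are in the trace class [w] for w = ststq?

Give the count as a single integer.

10

0(s) covers ∅
1(t) covers ∅
2(s) covers 0:s
3(t) covers 1:t
4(q) covers 2:s
floor of heap: 0:s, 1:t
completions by unplaced set U, small U first (add the entries for U minus each lowest piece of U):
  |U|=1: {3}:1  {4}:1
  |U|=2: {1,3}:1  {2,4}:1  {3,4}:2
  |U|=3: {0,2,4}:1  {1,3,4}:3  {2,3,4}:3
  start at 0(s): 6
  start at 1(t): 4
sum over floor = 10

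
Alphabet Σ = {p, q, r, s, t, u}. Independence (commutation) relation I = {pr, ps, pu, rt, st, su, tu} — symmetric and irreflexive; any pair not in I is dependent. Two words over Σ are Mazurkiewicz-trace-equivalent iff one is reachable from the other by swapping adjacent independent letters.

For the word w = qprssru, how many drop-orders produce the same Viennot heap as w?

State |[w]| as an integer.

6

piece 0:q — minimal
piece 1:p rests on {0:q}
piece 2:r rests on {0:q}
piece 3:s rests on {2:r}
piece 4:s rests on {3:s}
piece 5:r rests on {4:s}
piece 6:u rests on {5:r}
minimal pieces: {0:q}
ways to finish when only these pieces remain (= sum over removing one remaining piece with nothing left below it):
  1 left: {1}→1  {6}→1
  2 left: {1,6}→2  {5,6}→1
  3 left: {1,5,6}→3  {4,5,6}→1
  4 left: {1,4,5,6}→4  {3,4,5,6}→1
  5 left: {1,3,4,5,6}→5  {2,3,4,5,6}→1
  placing 0:q first → 6 extensions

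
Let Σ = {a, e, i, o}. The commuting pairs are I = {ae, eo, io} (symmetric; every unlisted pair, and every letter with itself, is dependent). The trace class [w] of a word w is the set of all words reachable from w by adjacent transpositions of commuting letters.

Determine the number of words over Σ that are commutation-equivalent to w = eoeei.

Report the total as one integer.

5

0(e) covers ∅
1(o) covers ∅
2(e) covers 0:e
3(e) covers 2:e
4(i) covers 3:e
floor of heap: 0:e, 1:o
completions by unplaced set U, small U first (add the entries for U minus each lowest piece of U):
  |U|=1: {1}:1  {4}:1
  |U|=2: {1,4}:2  {3,4}:1
  |U|=3: {1,3,4}:3  {2,3,4}:1
  start at 0(e): 4
  start at 1(o): 1
sum over floor = 5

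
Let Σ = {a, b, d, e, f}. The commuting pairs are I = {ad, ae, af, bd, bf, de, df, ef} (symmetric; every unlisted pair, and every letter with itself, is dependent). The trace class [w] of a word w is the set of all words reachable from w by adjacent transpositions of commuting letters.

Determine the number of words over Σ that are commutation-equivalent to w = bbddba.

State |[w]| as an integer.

15

#0=b has no predecessor
#1=b depends on [0:b]
#2=d has no predecessor
#3=d depends on [2:d]
#4=b depends on [1:b]
#5=a depends on [4:b]
sources: [0:b, 2:d]
N(rest) = Σ N(rest − s) over sources s of rest; N(one piece) = 1:
  size 1 → [3]=1  [5]=1
  size 2 → [2,3]=1  [3,5]=2  [4,5]=1
  size 3 → [1,4,5]=1  [2,3,5]=3  [3,4,5]=3
  size 4 → [0,1,4,5]=1  [1,3,4,5]=4  [2,3,4,5]=6
  first=0(b) contributes 10
  first=2(d) contributes 5
|[w]| = 15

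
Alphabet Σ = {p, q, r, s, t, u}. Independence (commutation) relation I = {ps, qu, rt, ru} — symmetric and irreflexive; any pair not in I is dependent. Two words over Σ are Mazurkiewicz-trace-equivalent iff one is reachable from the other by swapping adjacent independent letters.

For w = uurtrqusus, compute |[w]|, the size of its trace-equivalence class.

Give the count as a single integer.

0(u) covers ∅
1(u) covers 0:u
2(r) covers ∅
3(t) covers 1:u
4(r) covers 2:r
5(q) covers 3:t, 4:r
6(u) covers 3:t
7(s) covers 5:q, 6:u
8(u) covers 7:s
9(s) covers 8:u
floor of heap: 0:u, 2:r
completions by unplaced set U, small U first (add the entries for U minus each lowest piece of U):
  |U|=1: {9}:1
  |U|=2: {8,9}:1
  |U|=3: {7,8,9}:1
  |U|=4: {5,7,8,9}:1  {6,7,8,9}:1
  |U|=5: {4,5,7,8,9}:1  {5,6,7,8,9}:2
  |U|=6: {2,4,5,7,8,9}:1  {3,5,6,7,8,9}:2  {4,5,6,7,8,9}:3
  |U|=7: {1,3,5,6,7,8,9}:2  {2,4,5,6,7,8,9}:4  {3,4,5,6,7,8,9}:5
  |U|=8: {0,1,3,5,6,7,8,9}:2  {1,3,4,5,6,7,8,9}:7  {2,3,4,5,6,7,8,9}:9
  start at 0(u): 16
  start at 2(r): 9
sum over floor = 25

25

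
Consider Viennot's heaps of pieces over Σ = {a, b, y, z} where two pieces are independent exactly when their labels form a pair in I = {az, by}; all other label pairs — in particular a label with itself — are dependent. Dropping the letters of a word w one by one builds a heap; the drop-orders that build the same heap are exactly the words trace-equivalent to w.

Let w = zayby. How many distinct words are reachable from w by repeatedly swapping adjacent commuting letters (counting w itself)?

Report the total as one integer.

0(z) covers ∅
1(a) covers ∅
2(y) covers 0:z, 1:a
3(b) covers 0:z, 1:a
4(y) covers 2:y
floor of heap: 0:z, 1:a
completions by unplaced set U, small U first (add the entries for U minus each lowest piece of U):
  |U|=1: {3}:1  {4}:1
  |U|=2: {2,4}:1  {3,4}:2
  |U|=3: {2,3,4}:3
  start at 0(z): 3
  start at 1(a): 3
sum over floor = 6

6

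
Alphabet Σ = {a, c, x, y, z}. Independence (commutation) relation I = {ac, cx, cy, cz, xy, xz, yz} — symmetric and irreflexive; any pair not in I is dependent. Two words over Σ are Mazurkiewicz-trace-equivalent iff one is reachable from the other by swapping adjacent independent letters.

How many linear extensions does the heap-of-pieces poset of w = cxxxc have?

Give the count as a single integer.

10

0(c) covers ∅
1(x) covers ∅
2(x) covers 1:x
3(x) covers 2:x
4(c) covers 0:c
floor of heap: 0:c, 1:x
completions by unplaced set U, small U first (add the entries for U minus each lowest piece of U):
  |U|=1: {3}:1  {4}:1
  |U|=2: {0,4}:1  {2,3}:1  {3,4}:2
  |U|=3: {0,3,4}:3  {1,2,3}:1  {2,3,4}:3
  start at 0(c): 4
  start at 1(x): 6
sum over floor = 10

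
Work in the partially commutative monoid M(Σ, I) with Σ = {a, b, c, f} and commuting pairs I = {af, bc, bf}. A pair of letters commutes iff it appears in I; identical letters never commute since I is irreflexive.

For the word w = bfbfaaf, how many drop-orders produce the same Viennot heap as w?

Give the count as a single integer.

#0=b has no predecessor
#1=f has no predecessor
#2=b depends on [0:b]
#3=f depends on [1:f]
#4=a depends on [2:b]
#5=a depends on [4:a]
#6=f depends on [3:f]
sources: [0:b, 1:f]
N(rest) = Σ N(rest − s) over sources s of rest; N(one piece) = 1:
  size 1 → [5]=1  [6]=1
  size 2 → [3,6]=1  [4,5]=1  [5,6]=2
  size 3 → [1,3,6]=1  [2,4,5]=1  [3,5,6]=3  [4,5,6]=3
  size 4 → [0,2,4,5]=1  [1,3,5,6]=4  [2,4,5,6]=4  [3,4,5,6]=6
  size 5 → [0,2,4,5,6]=5  [1,3,4,5,6]=10  [2,3,4,5,6]=10
  first=0(b) contributes 20
  first=1(f) contributes 15
|[w]| = 35

35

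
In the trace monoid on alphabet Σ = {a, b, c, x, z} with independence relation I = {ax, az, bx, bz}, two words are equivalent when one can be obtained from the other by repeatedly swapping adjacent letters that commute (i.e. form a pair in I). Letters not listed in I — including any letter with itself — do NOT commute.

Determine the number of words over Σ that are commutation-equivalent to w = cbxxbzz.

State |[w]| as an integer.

15

piece 0:c — minimal
piece 1:b rests on {0:c}
piece 2:x rests on {0:c}
piece 3:x rests on {2:x}
piece 4:b rests on {1:b}
piece 5:z rests on {3:x}
piece 6:z rests on {5:z}
minimal pieces: {0:c}
ways to finish when only these pieces remain (= sum over removing one remaining piece with nothing left below it):
  1 left: {4}→1  {6}→1
  2 left: {1,4}→1  {4,6}→2  {5,6}→1
  3 left: {1,4,6}→3  {3,5,6}→1  {4,5,6}→3
  4 left: {1,4,5,6}→6  {2,3,5,6}→1  {3,4,5,6}→4
  5 left: {1,3,4,5,6}→10  {2,3,4,5,6}→5
  placing 0:c first → 15 extensions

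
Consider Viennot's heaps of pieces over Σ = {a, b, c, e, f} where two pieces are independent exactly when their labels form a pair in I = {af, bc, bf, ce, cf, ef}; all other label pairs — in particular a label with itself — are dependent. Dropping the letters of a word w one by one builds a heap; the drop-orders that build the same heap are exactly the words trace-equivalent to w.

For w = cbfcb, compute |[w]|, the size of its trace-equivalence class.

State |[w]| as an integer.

30

#0=c has no predecessor
#1=b has no predecessor
#2=f has no predecessor
#3=c depends on [0:c]
#4=b depends on [1:b]
sources: [0:c, 1:b, 2:f]
N(rest) = Σ N(rest − s) over sources s of rest; N(one piece) = 1:
  size 1 → [2]=1  [3]=1  [4]=1
  size 2 → [0,3]=1  [1,4]=1  [2,3]=2  [2,4]=2  [3,4]=2
  size 3 → [0,2,3]=3  [0,3,4]=3  [1,2,4]=3  [1,3,4]=3  [2,3,4]=6
  first=0(c) contributes 12
  first=1(b) contributes 12
  first=2(f) contributes 6
|[w]| = 30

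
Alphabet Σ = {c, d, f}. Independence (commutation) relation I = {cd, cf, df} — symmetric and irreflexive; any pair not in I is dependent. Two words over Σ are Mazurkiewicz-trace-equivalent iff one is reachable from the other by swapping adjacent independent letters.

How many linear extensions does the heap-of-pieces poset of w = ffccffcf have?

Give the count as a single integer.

56

0(f) covers ∅
1(f) covers 0:f
2(c) covers ∅
3(c) covers 2:c
4(f) covers 1:f
5(f) covers 4:f
6(c) covers 3:c
7(f) covers 5:f
floor of heap: 0:f, 2:c
completions by unplaced set U, small U first (add the entries for U minus each lowest piece of U):
  |U|=1: {6}:1  {7}:1
  |U|=2: {3,6}:1  {5,7}:1  {6,7}:2
  |U|=3: {2,3,6}:1  {3,6,7}:3  {4,5,7}:1  {5,6,7}:3
  |U|=4: {1,4,5,7}:1  {2,3,6,7}:4  {3,5,6,7}:6  {4,5,6,7}:4
  |U|=5: {0,1,4,5,7}:1  {1,4,5,6,7}:5  {2,3,5,6,7}:10  {3,4,5,6,7}:10
  |U|=6: {0,1,4,5,6,7}:6  {1,3,4,5,6,7}:15  {2,3,4,5,6,7}:20
  start at 0(f): 35
  start at 2(c): 21
sum over floor = 56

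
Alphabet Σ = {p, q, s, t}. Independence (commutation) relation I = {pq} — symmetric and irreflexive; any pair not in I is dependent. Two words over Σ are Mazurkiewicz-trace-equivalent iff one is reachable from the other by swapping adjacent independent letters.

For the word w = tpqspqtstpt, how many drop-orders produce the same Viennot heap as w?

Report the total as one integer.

4

0(t) covers ∅
1(p) covers 0:t
2(q) covers 0:t
3(s) covers 1:p, 2:q
4(p) covers 3:s
5(q) covers 3:s
6(t) covers 4:p, 5:q
7(s) covers 6:t
8(t) covers 7:s
9(p) covers 8:t
10(t) covers 9:p
floor of heap: 0:t
completions by unplaced set U, small U first (add the entries for U minus each lowest piece of U):
  |U|=1: {10}:1
  |U|=2: {9,10}:1
  |U|=3: {8,9,10}:1
  |U|=4: {7,8,9,10}:1
  |U|=5: {6,7,8,9,10}:1
  |U|=6: {4,6,7,8,9,10}:1  {5,6,7,8,9,10}:1
  |U|=7: {4,5,6,7,8,9,10}:2
  |U|=8: {3,4,5,6,7,8,9,10}:2
  |U|=9: {1,3,4,5,6,7,8,9,10}:2  {2,3,4,5,6,7,8,9,10}:2
  start at 0(t): 4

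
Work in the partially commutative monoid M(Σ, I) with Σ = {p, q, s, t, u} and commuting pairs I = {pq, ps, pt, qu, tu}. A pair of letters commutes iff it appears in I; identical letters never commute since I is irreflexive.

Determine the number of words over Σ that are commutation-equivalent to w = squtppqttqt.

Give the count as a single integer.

piece 0:s — minimal
piece 1:q rests on {0:s}
piece 2:u rests on {0:s}
piece 3:t rests on {1:q}
piece 4:p rests on {2:u}
piece 5:p rests on {4:p}
piece 6:q rests on {3:t}
piece 7:t rests on {6:q}
piece 8:t rests on {7:t}
piece 9:q rests on {8:t}
piece 10:t rests on {9:q}
minimal pieces: {0:s}
ways to finish when only these pieces remain (= sum over removing one remaining piece with nothing left below it):
  1 left: {5}→1  {10}→1
  2 left: {4,5}→1  {5,10}→2  {9,10}→1
  3 left: {2,4,5}→1  {4,5,10}→3  {5,9,10}→3  {8,9,10}→1
  4 left: {2,4,5,10}→4  {4,5,9,10}→6  {5,8,9,10}→4  {7,8,9,10}→1
  5 left: {2,4,5,9,10}→10  {4,5,8,9,10}→10  {5,7,8,9,10}→5  {6,7,8,9,10}→1
  6 left: {2,4,5,8,9,10}→20  {3,6,7,8,9,10}→1  {4,5,7,8,9,10}→15  {5,6,7,8,9,10}→6
  7 left: {1,3,6,7,8,9,10}→1  {2,4,5,7,8,9,10}→35  {3,5,6,7,8,9,10}→7  {4,5,6,7,8,9,10}→21
  8 left: {1,3,5,6,7,8,9,10}→8  {2,4,5,6,7,8,9,10}→56  {3,4,5,6,7,8,9,10}→28
  9 left: {1,3,4,5,6,7,8,9,10}→36  {2,3,4,5,6,7,8,9,10}→84
  placing 0:s first → 120 extensions

120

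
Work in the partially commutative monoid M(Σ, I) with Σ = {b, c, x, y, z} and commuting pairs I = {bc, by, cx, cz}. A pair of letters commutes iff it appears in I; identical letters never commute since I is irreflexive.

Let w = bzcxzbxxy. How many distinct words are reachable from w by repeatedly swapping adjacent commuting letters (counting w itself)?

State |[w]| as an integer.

0(b) covers ∅
1(z) covers 0:b
2(c) covers ∅
3(x) covers 1:z
4(z) covers 3:x
5(b) covers 4:z
6(x) covers 5:b
7(x) covers 6:x
8(y) covers 2:c, 7:x
floor of heap: 0:b, 2:c
completions by unplaced set U, small U first (add the entries for U minus each lowest piece of U):
  |U|=1: {8}:1
  |U|=2: {2,8}:1  {7,8}:1
  |U|=3: {2,7,8}:2  {6,7,8}:1
  |U|=4: {2,6,7,8}:3  {5,6,7,8}:1
  |U|=5: {2,5,6,7,8}:4  {4,5,6,7,8}:1
  |U|=6: {2,4,5,6,7,8}:5  {3,4,5,6,7,8}:1
  |U|=7: {1,3,4,5,6,7,8}:1  {2,3,4,5,6,7,8}:6
  start at 0(b): 7
  start at 2(c): 1
sum over floor = 8

8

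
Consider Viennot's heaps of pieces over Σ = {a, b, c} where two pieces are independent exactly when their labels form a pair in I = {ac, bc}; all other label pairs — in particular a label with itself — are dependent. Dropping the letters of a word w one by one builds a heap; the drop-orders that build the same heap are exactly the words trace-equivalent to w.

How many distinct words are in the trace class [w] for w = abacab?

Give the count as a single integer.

6

drop 0:a onto floor
drop 1:b onto {0:a}
drop 2:a onto {1:b}
drop 3:c onto floor
drop 4:a onto {2:a}
drop 5:b onto {4:a}
ground layer = {0:a, 3:c}
drop-orders for the pieces not yet dropped (sum over which currently-grounded one goes next):
  1 to go: {3} 1  {5} 1
  2 to go: {3,5} 2  {4,5} 1
  3 to go: {2,4,5} 1  {3,4,5} 3
  4 to go: {1,2,4,5} 1  {2,3,4,5} 4
  if 0:a drops first: 5 orders
  if 3:c drops first: 1 orders
heap linearizations: 6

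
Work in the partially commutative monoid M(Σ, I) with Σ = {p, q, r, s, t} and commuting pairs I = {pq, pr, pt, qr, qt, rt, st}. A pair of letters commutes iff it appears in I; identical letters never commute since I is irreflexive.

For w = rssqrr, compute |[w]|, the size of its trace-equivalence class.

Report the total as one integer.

3

#0=r has no predecessor
#1=s depends on [0:r]
#2=s depends on [1:s]
#3=q depends on [2:s]
#4=r depends on [2:s]
#5=r depends on [4:r]
sources: [0:r]
N(rest) = Σ N(rest − s) over sources s of rest; N(one piece) = 1:
  size 1 → [3]=1  [5]=1
  size 2 → [3,5]=2  [4,5]=1
  size 3 → [3,4,5]=3
  size 4 → [2,3,4,5]=3
  first=0(r) contributes 3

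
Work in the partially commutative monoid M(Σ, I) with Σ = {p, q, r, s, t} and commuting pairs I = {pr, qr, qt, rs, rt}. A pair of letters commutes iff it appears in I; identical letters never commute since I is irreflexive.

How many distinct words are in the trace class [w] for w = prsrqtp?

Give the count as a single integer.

42

drop 0:p onto floor
drop 1:r onto floor
drop 2:s onto {0:p}
drop 3:r onto {1:r}
drop 4:q onto {2:s}
drop 5:t onto {2:s}
drop 6:p onto {4:q, 5:t}
ground layer = {0:p, 1:r}
drop-orders for the pieces not yet dropped (sum over which currently-grounded one goes next):
  1 to go: {3} 1  {6} 1
  2 to go: {1,3} 1  {3,6} 2  {4,6} 1  {5,6} 1
  3 to go: {1,3,6} 3  {3,4,6} 3  {3,5,6} 3  {4,5,6} 2
  4 to go: {1,3,4,6} 6  {1,3,5,6} 6  {2,4,5,6} 2  {3,4,5,6} 8
  5 to go: {0,2,4,5,6} 2  {1,3,4,5,6} 20  {2,3,4,5,6} 10
  if 0:p drops first: 30 orders
  if 1:r drops first: 12 orders
heap linearizations: 42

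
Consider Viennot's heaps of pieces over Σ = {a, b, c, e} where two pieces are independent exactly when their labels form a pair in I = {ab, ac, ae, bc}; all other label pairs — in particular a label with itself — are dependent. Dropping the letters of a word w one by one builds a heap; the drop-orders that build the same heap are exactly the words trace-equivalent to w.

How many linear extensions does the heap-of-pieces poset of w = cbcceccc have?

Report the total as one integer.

0(c) covers ∅
1(b) covers ∅
2(c) covers 0:c
3(c) covers 2:c
4(e) covers 1:b, 3:c
5(c) covers 4:e
6(c) covers 5:c
7(c) covers 6:c
floor of heap: 0:c, 1:b
completions by unplaced set U, small U first (add the entries for U minus each lowest piece of U):
  |U|=1: {7}:1
  |U|=2: {6,7}:1
  |U|=3: {5,6,7}:1
  |U|=4: {4,5,6,7}:1
  |U|=5: {1,4,5,6,7}:1  {3,4,5,6,7}:1
  |U|=6: {1,3,4,5,6,7}:2  {2,3,4,5,6,7}:1
  start at 0(c): 3
  start at 1(b): 1
sum over floor = 4

4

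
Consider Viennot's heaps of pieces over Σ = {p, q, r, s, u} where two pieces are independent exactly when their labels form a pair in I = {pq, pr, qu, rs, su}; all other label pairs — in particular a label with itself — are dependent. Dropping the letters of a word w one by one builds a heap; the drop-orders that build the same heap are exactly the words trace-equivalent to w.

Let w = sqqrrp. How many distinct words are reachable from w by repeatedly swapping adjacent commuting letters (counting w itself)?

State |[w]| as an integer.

5

0(s) covers ∅
1(q) covers 0:s
2(q) covers 1:q
3(r) covers 2:q
4(r) covers 3:r
5(p) covers 0:s
floor of heap: 0:s
completions by unplaced set U, small U first (add the entries for U minus each lowest piece of U):
  |U|=1: {4}:1  {5}:1
  |U|=2: {3,4}:1  {4,5}:2
  |U|=3: {2,3,4}:1  {3,4,5}:3
  |U|=4: {1,2,3,4}:1  {2,3,4,5}:4
  start at 0(s): 5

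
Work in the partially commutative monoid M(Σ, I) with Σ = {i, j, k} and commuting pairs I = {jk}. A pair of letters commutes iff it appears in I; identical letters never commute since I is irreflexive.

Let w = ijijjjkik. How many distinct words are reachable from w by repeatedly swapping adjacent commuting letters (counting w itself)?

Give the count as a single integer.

0(i) covers ∅
1(j) covers 0:i
2(i) covers 1:j
3(j) covers 2:i
4(j) covers 3:j
5(j) covers 4:j
6(k) covers 2:i
7(i) covers 5:j, 6:k
8(k) covers 7:i
floor of heap: 0:i
completions by unplaced set U, small U first (add the entries for U minus each lowest piece of U):
  |U|=1: {8}:1
  |U|=2: {7,8}:1
  |U|=3: {5,7,8}:1  {6,7,8}:1
  |U|=4: {4,5,7,8}:1  {5,6,7,8}:2
  |U|=5: {3,4,5,7,8}:1  {4,5,6,7,8}:3
  |U|=6: {3,4,5,6,7,8}:4
  |U|=7: {2,3,4,5,6,7,8}:4
  start at 0(i): 4

4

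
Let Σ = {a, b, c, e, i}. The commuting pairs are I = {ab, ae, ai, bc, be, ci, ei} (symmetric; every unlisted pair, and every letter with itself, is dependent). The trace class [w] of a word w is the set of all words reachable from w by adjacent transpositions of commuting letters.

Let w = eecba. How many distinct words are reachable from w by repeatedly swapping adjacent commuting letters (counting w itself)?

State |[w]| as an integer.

5

drop 0:e onto floor
drop 1:e onto {0:e}
drop 2:c onto {1:e}
drop 3:b onto floor
drop 4:a onto {2:c}
ground layer = {0:e, 3:b}
drop-orders for the pieces not yet dropped (sum over which currently-grounded one goes next):
  1 to go: {3} 1  {4} 1
  2 to go: {2,4} 1  {3,4} 2
  3 to go: {1,2,4} 1  {2,3,4} 3
  if 0:e drops first: 4 orders
  if 3:b drops first: 1 orders
heap linearizations: 5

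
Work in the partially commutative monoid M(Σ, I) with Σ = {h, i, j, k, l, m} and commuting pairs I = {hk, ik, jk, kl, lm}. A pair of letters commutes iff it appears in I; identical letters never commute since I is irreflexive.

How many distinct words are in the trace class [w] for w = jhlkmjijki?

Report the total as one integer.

38

0(j) covers ∅
1(h) covers 0:j
2(l) covers 1:h
3(k) covers ∅
4(m) covers 1:h, 3:k
5(j) covers 2:l, 4:m
6(i) covers 5:j
7(j) covers 6:i
8(k) covers 4:m
9(i) covers 7:j
floor of heap: 0:j, 3:k
completions by unplaced set U, small U first (add the entries for U minus each lowest piece of U):
  |U|=1: {8}:1  {9}:1
  |U|=2: {7,9}:1  {8,9}:2
  |U|=3: {6,7,9}:1  {7,8,9}:3
  |U|=4: {5,6,7,9}:1  {6,7,8,9}:4
  |U|=5: {2,5,6,7,9}:1  {5,6,7,8,9}:5
  |U|=6: {2,5,6,7,8,9}:6  {4,5,6,7,8,9}:5
  |U|=7: {2,4,5,6,7,8,9}:11  {3,4,5,6,7,8,9}:5
  |U|=8: {1,2,4,5,6,7,8,9}:11  {2,3,4,5,6,7,8,9}:16
  start at 0(j): 27
  start at 3(k): 11
sum over floor = 38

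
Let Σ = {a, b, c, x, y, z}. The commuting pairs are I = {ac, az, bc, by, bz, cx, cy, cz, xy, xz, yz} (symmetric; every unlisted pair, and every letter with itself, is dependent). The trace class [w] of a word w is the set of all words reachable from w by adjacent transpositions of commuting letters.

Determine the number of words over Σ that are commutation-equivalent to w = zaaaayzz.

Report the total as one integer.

drop 0:z onto floor
drop 1:a onto floor
drop 2:a onto {1:a}
drop 3:a onto {2:a}
drop 4:a onto {3:a}
drop 5:y onto {4:a}
drop 6:z onto {0:z}
drop 7:z onto {6:z}
ground layer = {0:z, 1:a}
drop-orders for the pieces not yet dropped (sum over which currently-grounded one goes next):
  1 to go: {5} 1  {7} 1
  2 to go: {4,5} 1  {5,7} 2  {6,7} 1
  3 to go: {0,6,7} 1  {3,4,5} 1  {4,5,7} 3  {5,6,7} 3
  4 to go: {0,5,6,7} 4  {2,3,4,5} 1  {3,4,5,7} 4  {4,5,6,7} 6
  5 to go: {0,4,5,6,7} 10  {1,2,3,4,5} 1  {2,3,4,5,7} 5  {3,4,5,6,7} 10
  6 to go: {0,3,4,5,6,7} 20  {1,2,3,4,5,7} 6  {2,3,4,5,6,7} 15
  if 0:z drops first: 21 orders
  if 1:a drops first: 35 orders
heap linearizations: 56

56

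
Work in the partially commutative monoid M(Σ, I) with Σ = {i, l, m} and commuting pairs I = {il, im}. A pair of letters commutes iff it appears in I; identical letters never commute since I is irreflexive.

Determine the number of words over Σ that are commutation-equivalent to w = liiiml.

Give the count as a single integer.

piece 0:l — minimal
piece 1:i — minimal
piece 2:i rests on {1:i}
piece 3:i rests on {2:i}
piece 4:m rests on {0:l}
piece 5:l rests on {4:m}
minimal pieces: {0:l, 1:i}
ways to finish when only these pieces remain (= sum over removing one remaining piece with nothing left below it):
  1 left: {3}→1  {5}→1
  2 left: {2,3}→1  {3,5}→2  {4,5}→1
  3 left: {0,4,5}→1  {1,2,3}→1  {2,3,5}→3  {3,4,5}→3
  4 left: {0,3,4,5}→4  {1,2,3,5}→4  {2,3,4,5}→6
  placing 0:l first → 10 extensions
  placing 1:i first → 10 extensions
total linear extensions = 20

20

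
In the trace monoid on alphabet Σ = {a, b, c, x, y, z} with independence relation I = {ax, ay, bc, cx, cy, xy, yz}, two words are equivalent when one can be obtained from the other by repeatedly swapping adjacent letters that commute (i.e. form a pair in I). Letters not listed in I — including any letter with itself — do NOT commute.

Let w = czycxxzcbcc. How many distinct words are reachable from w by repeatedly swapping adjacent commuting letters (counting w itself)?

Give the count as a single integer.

drop 0:c onto floor
drop 1:z onto {0:c}
drop 2:y onto floor
drop 3:c onto {1:z}
drop 4:x onto {1:z}
drop 5:x onto {4:x}
drop 6:z onto {3:c, 5:x}
drop 7:c onto {6:z}
drop 8:b onto {2:y, 6:z}
drop 9:c onto {7:c}
drop 10:c onto {9:c}
ground layer = {0:c, 2:y}
drop-orders for the pieces not yet dropped (sum over which currently-grounded one goes next):
  1 to go: {8} 1  {10} 1
  2 to go: {2,8} 1  {8,10} 2  {9,10} 1
  3 to go: {2,8,10} 3  {7,9,10} 1  {8,9,10} 3
  4 to go: {2,8,9,10} 6  {7,8,9,10} 4
  5 to go: {2,7,8,9,10} 10  {6,7,8,9,10} 4
  6 to go: {2,6,7,8,9,10} 14  {3,6,7,8,9,10} 4  {5,6,7,8,9,10} 4
  7 to go: {2,3,6,7,8,9,10} 18  {2,5,6,7,8,9,10} 18  {3,5,6,7,8,9,10} 8  {4,5,6,7,8,9,10} 4
  8 to go: {2,3,5,6,7,8,9,10} 44  {2,4,5,6,7,8,9,10} 22  {3,4,5,6,7,8,9,10} 12
  9 to go: {1,3,4,5,6,7,8,9,10} 12  {2,3,4,5,6,7,8,9,10} 78
  if 0:c drops first: 90 orders
  if 2:y drops first: 12 orders
heap linearizations: 102

102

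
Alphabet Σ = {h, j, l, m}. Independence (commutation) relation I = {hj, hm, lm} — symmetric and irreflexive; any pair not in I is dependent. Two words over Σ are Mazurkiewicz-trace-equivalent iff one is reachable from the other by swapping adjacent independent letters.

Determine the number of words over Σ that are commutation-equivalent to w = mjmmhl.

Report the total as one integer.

#0=m has no predecessor
#1=j depends on [0:m]
#2=m depends on [1:j]
#3=m depends on [2:m]
#4=h has no predecessor
#5=l depends on [1:j, 4:h]
sources: [0:m, 4:h]
N(rest) = Σ N(rest − s) over sources s of rest; N(one piece) = 1:
  size 1 → [3]=1  [5]=1
  size 2 → [2,3]=1  [3,5]=2  [4,5]=1
  size 3 → [2,3,5]=3  [3,4,5]=3
  size 4 → [1,2,3,5]=3  [2,3,4,5]=6
  first=0(m) contributes 9
  first=4(h) contributes 3
|[w]| = 12

12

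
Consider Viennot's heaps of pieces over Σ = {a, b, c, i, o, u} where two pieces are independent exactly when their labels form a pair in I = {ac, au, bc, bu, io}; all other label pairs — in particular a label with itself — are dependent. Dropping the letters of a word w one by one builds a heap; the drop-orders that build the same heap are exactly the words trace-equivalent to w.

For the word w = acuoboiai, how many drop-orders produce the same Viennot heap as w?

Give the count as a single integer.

6

piece 0:a — minimal
piece 1:c — minimal
piece 2:u rests on {1:c}
piece 3:o rests on {0:a, 2:u}
piece 4:b rests on {3:o}
piece 5:o rests on {4:b}
piece 6:i rests on {4:b}
piece 7:a rests on {5:o, 6:i}
piece 8:i rests on {7:a}
minimal pieces: {0:a, 1:c}
ways to finish when only these pieces remain (= sum over removing one remaining piece with nothing left below it):
  1 left: {8}→1
  2 left: {7,8}→1
  3 left: {5,7,8}→1  {6,7,8}→1
  4 left: {5,6,7,8}→2
  5 left: {4,5,6,7,8}→2
  6 left: {3,4,5,6,7,8}→2
  7 left: {0,3,4,5,6,7,8}→2  {2,3,4,5,6,7,8}→2
  placing 0:a first → 2 extensions
  placing 1:c first → 4 extensions
total linear extensions = 6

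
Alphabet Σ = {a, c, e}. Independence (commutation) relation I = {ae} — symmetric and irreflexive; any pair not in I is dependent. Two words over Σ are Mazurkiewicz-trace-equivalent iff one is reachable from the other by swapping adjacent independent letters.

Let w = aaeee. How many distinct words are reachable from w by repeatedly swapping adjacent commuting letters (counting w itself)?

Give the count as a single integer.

drop 0:a onto floor
drop 1:a onto {0:a}
drop 2:e onto floor
drop 3:e onto {2:e}
drop 4:e onto {3:e}
ground layer = {0:a, 2:e}
drop-orders for the pieces not yet dropped (sum over which currently-grounded one goes next):
  1 to go: {1} 1  {4} 1
  2 to go: {0,1} 1  {1,4} 2  {3,4} 1
  3 to go: {0,1,4} 3  {1,3,4} 3  {2,3,4} 1
  if 0:a drops first: 4 orders
  if 2:e drops first: 6 orders
heap linearizations: 10

10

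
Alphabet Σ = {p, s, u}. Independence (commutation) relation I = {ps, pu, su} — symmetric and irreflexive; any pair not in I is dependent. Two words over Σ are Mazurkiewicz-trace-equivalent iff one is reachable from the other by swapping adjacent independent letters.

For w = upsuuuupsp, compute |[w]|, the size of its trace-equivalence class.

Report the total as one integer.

drop 0:u onto floor
drop 1:p onto floor
drop 2:s onto floor
drop 3:u onto {0:u}
drop 4:u onto {3:u}
drop 5:u onto {4:u}
drop 6:u onto {5:u}
drop 7:p onto {1:p}
drop 8:s onto {2:s}
drop 9:p onto {7:p}
ground layer = {0:u, 1:p, 2:s}
drop-orders for the pieces not yet dropped (sum over which currently-grounded one goes next):
  1 to go: {6} 1  {8} 1  {9} 1
  2 to go: {2,8} 1  {5,6} 1  {6,8} 2  {6,9} 2  {7,9} 1  {8,9} 2
  3 to go: {1,7,9} 1  {2,6,8} 3  {2,8,9} 3  {4,5,6} 1  {5,6,8} 3  {5,6,9} 3  {6,7,9} 3  {6,8,9} 6  {7,8,9} 3
  4 to go: {1,6,7,9} 4  {1,7,8,9} 4  {2,5,6,8} 6  {2,6,8,9} 12  {2,7,8,9} 6  {3,4,5,6} 1  {4,5,6,8} 4  {4,5,6,9} 4  {5,6,7,9} 6  {5,6,8,9} 12  {6,7,8,9} 12
  5 to go: {0,3,4,5,6} 1  {1,2,7,8,9} 10  {1,5,6,7,9} 10  {1,6,7,8,9} 20  {2,4,5,6,8} 10  {2,5,6,8,9} 30  {2,6,7,8,9} 30  {3,4,5,6,8} 5  {3,4,5,6,9} 5  {4,5,6,7,9} 10  {4,5,6,8,9} 20  {5,6,7,8,9} 30
  6 to go: {0,3,4,5,6,8} 6  {0,3,4,5,6,9} 6  {1,2,6,7,8,9} 60  {1,4,5,6,7,9} 20  {1,5,6,7,8,9} 60  {2,3,4,5,6,8} 15  {2,4,5,6,8,9} 60  {2,5,6,7,8,9} 90  {3,4,5,6,7,9} 15  {3,4,5,6,8,9} 30  {4,5,6,7,8,9} 60
  7 to go: {0,2,3,4,5,6,8} 21  {0,3,4,5,6,7,9} 21  {0,3,4,5,6,8,9} 42  {1,2,5,6,7,8,9} 210  {1,3,4,5,6,7,9} 35  {1,4,5,6,7,8,9} 140  {2,3,4,5,6,8,9} 105  {2,4,5,6,7,8,9} 210  {3,4,5,6,7,8,9} 105
  8 to go: {0,1,3,4,5,6,7,9} 56  {0,2,3,4,5,6,8,9} 168  {0,3,4,5,6,7,8,9} 168  {1,2,4,5,6,7,8,9} 560  {1,3,4,5,6,7,8,9} 280  {2,3,4,5,6,7,8,9} 420
  if 0:u drops first: 1260 orders
  if 1:p drops first: 756 orders
  if 2:s drops first: 504 orders
heap linearizations: 2520

2520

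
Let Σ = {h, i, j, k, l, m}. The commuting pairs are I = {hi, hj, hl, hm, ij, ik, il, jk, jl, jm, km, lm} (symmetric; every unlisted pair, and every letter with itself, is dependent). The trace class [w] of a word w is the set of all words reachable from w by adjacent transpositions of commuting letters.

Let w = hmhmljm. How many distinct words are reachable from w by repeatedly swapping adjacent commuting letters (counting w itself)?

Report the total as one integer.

420

drop 0:h onto floor
drop 1:m onto floor
drop 2:h onto {0:h}
drop 3:m onto {1:m}
drop 4:l onto floor
drop 5:j onto floor
drop 6:m onto {3:m}
ground layer = {0:h, 1:m, 4:l, 5:j}
drop-orders for the pieces not yet dropped (sum over which currently-grounded one goes next):
  1 to go: {2} 1  {4} 1  {5} 1  {6} 1
  2 to go: {0,2} 1  {2,4} 2  {2,5} 2  {2,6} 2  {3,6} 1  {4,5} 2  {4,6} 2  {5,6} 2
  3 to go: {0,2,4} 3  {0,2,5} 3  {0,2,6} 3  {1,3,6} 1  {2,3,6} 3  {2,4,5} 6  {2,4,6} 6  {2,5,6} 6  {3,4,6} 3  {3,5,6} 3  {4,5,6} 6
  4 to go: {0,2,3,6} 6  {0,2,4,5} 12  {0,2,4,6} 12  {0,2,5,6} 12  {1,2,3,6} 4  {1,3,4,6} 4  {1,3,5,6} 4  {2,3,4,6} 12  {2,3,5,6} 12  {2,4,5,6} 24  {3,4,5,6} 12
  5 to go: {0,1,2,3,6} 10  {0,2,3,4,6} 30  {0,2,3,5,6} 30  {0,2,4,5,6} 60  {1,2,3,4,6} 20  {1,2,3,5,6} 20  {1,3,4,5,6} 20  {2,3,4,5,6} 60
  if 0:h drops first: 120 orders
  if 1:m drops first: 180 orders
  if 4:l drops first: 60 orders
  if 5:j drops first: 60 orders
heap linearizations: 420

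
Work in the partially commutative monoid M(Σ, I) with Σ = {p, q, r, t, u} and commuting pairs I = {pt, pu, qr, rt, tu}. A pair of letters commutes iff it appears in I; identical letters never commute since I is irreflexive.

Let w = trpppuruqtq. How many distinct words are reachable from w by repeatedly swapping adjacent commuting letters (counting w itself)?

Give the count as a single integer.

32

drop 0:t onto floor
drop 1:r onto floor
drop 2:p onto {1:r}
drop 3:p onto {2:p}
drop 4:p onto {3:p}
drop 5:u onto {1:r}
drop 6:r onto {4:p, 5:u}
drop 7:u onto {6:r}
drop 8:q onto {0:t, 7:u}
drop 9:t onto {8:q}
drop 10:q onto {9:t}
ground layer = {0:t, 1:r}
drop-orders for the pieces not yet dropped (sum over which currently-grounded one goes next):
  1 to go: {10} 1
  2 to go: {9,10} 1
  3 to go: {8,9,10} 1
  4 to go: {0,8,9,10} 1  {7,8,9,10} 1
  5 to go: {0,7,8,9,10} 2  {6,7,8,9,10} 1
  6 to go: {0,6,7,8,9,10} 3  {4,6,7,8,9,10} 1  {5,6,7,8,9,10} 1
  7 to go: {0,4,6,7,8,9,10} 4  {0,5,6,7,8,9,10} 4  {3,4,6,7,8,9,10} 1  {4,5,6,7,8,9,10} 2
  8 to go: {0,3,4,6,7,8,9,10} 5  {0,4,5,6,7,8,9,10} 10  {2,3,4,6,7,8,9,10} 1  {3,4,5,6,7,8,9,10} 3
  9 to go: {0,2,3,4,6,7,8,9,10} 6  {0,3,4,5,6,7,8,9,10} 18  {2,3,4,5,6,7,8,9,10} 4
  if 0:t drops first: 4 orders
  if 1:r drops first: 28 orders
heap linearizations: 32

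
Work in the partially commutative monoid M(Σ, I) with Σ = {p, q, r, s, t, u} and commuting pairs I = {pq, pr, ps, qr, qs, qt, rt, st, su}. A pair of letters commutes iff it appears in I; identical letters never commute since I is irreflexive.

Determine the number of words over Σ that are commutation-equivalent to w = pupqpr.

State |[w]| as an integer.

drop 0:p onto floor
drop 1:u onto {0:p}
drop 2:p onto {1:u}
drop 3:q onto {1:u}
drop 4:p onto {2:p}
drop 5:r onto {1:u}
ground layer = {0:p}
drop-orders for the pieces not yet dropped (sum over which currently-grounded one goes next):
  1 to go: {3} 1  {4} 1  {5} 1
  2 to go: {2,4} 1  {3,4} 2  {3,5} 2  {4,5} 2
  3 to go: {2,3,4} 3  {2,4,5} 3  {3,4,5} 6
  4 to go: {2,3,4,5} 12
  if 0:p drops first: 12 orders

12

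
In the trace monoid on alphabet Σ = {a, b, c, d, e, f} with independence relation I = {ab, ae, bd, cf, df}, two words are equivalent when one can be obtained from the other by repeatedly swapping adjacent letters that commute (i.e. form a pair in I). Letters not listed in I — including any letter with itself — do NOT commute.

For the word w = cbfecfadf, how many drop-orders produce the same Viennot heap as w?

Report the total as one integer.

4

drop 0:c onto floor
drop 1:b onto {0:c}
drop 2:f onto {1:b}
drop 3:e onto {2:f}
drop 4:c onto {3:e}
drop 5:f onto {3:e}
drop 6:a onto {4:c, 5:f}
drop 7:d onto {6:a}
drop 8:f onto {6:a}
ground layer = {0:c}
drop-orders for the pieces not yet dropped (sum over which currently-grounded one goes next):
  1 to go: {7} 1  {8} 1
  2 to go: {7,8} 2
  3 to go: {6,7,8} 2
  4 to go: {4,6,7,8} 2  {5,6,7,8} 2
  5 to go: {4,5,6,7,8} 4
  6 to go: {3,4,5,6,7,8} 4
  7 to go: {2,3,4,5,6,7,8} 4
  if 0:c drops first: 4 orders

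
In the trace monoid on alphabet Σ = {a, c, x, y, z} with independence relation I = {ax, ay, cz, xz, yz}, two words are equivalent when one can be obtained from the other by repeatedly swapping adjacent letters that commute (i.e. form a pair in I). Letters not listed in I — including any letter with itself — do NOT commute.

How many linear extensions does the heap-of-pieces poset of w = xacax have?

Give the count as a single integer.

#0=x has no predecessor
#1=a has no predecessor
#2=c depends on [0:x, 1:a]
#3=a depends on [2:c]
#4=x depends on [2:c]
sources: [0:x, 1:a]
N(rest) = Σ N(rest − s) over sources s of rest; N(one piece) = 1:
  size 1 → [3]=1  [4]=1
  size 2 → [3,4]=2
  size 3 → [2,3,4]=2
  first=0(x) contributes 2
  first=1(a) contributes 2
|[w]| = 4

4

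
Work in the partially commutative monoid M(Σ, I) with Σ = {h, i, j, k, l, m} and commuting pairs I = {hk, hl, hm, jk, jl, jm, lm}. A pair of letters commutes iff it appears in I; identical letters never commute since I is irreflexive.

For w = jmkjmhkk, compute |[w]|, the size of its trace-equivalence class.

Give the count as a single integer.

drop 0:j onto floor
drop 1:m onto floor
drop 2:k onto {1:m}
drop 3:j onto {0:j}
drop 4:m onto {2:k}
drop 5:h onto {3:j}
drop 6:k onto {4:m}
drop 7:k onto {6:k}
ground layer = {0:j, 1:m}
drop-orders for the pieces not yet dropped (sum over which currently-grounded one goes next):
  1 to go: {5} 1  {7} 1
  2 to go: {3,5} 1  {5,7} 2  {6,7} 1
  3 to go: {0,3,5} 1  {3,5,7} 3  {4,6,7} 1  {5,6,7} 3
  4 to go: {0,3,5,7} 4  {2,4,6,7} 1  {3,5,6,7} 6  {4,5,6,7} 4
  5 to go: {0,3,5,6,7} 10  {1,2,4,6,7} 1  {2,4,5,6,7} 5  {3,4,5,6,7} 10
  6 to go: {0,3,4,5,6,7} 20  {1,2,4,5,6,7} 6  {2,3,4,5,6,7} 15
  if 0:j drops first: 21 orders
  if 1:m drops first: 35 orders
heap linearizations: 56

56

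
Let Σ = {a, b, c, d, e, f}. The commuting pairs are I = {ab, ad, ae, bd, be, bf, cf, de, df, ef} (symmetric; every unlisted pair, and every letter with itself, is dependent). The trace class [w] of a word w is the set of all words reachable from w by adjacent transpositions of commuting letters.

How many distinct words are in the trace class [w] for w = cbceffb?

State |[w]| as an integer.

#0=c has no predecessor
#1=b depends on [0:c]
#2=c depends on [1:b]
#3=e depends on [2:c]
#4=f has no predecessor
#5=f depends on [4:f]
#6=b depends on [2:c]
sources: [0:c, 4:f]
N(rest) = Σ N(rest − s) over sources s of rest; N(one piece) = 1:
  size 1 → [3]=1  [5]=1  [6]=1
  size 2 → [3,5]=2  [3,6]=2  [4,5]=1  [5,6]=2
  size 3 → [2,3,6]=2  [3,4,5]=3  [3,5,6]=6  [4,5,6]=3
  size 4 → [1,2,3,6]=2  [2,3,5,6]=8  [3,4,5,6]=12
  size 5 → [0,1,2,3,6]=2  [1,2,3,5,6]=10  [2,3,4,5,6]=20
  first=0(c) contributes 30
  first=4(f) contributes 12
|[w]| = 42

42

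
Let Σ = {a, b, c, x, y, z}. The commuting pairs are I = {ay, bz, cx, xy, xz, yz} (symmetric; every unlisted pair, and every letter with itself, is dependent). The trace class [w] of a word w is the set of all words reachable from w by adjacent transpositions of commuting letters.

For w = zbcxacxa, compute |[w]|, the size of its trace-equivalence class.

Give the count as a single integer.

10

piece 0:z — minimal
piece 1:b — minimal
piece 2:c rests on {0:z, 1:b}
piece 3:x rests on {1:b}
piece 4:a rests on {2:c, 3:x}
piece 5:c rests on {4:a}
piece 6:x rests on {4:a}
piece 7:a rests on {5:c, 6:x}
minimal pieces: {0:z, 1:b}
ways to finish when only these pieces remain (= sum over removing one remaining piece with nothing left below it):
  1 left: {7}→1
  2 left: {5,7}→1  {6,7}→1
  3 left: {5,6,7}→2
  4 left: {4,5,6,7}→2
  5 left: {2,4,5,6,7}→2  {3,4,5,6,7}→2
  6 left: {0,2,4,5,6,7}→2  {2,3,4,5,6,7}→4
  placing 0:z first → 4 extensions
  placing 1:b first → 6 extensions
total linear extensions = 10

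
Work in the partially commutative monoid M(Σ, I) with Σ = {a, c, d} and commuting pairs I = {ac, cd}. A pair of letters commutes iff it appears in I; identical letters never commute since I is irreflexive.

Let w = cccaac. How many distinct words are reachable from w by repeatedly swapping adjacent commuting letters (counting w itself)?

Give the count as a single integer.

15

piece 0:c — minimal
piece 1:c rests on {0:c}
piece 2:c rests on {1:c}
piece 3:a — minimal
piece 4:a rests on {3:a}
piece 5:c rests on {2:c}
minimal pieces: {0:c, 3:a}
ways to finish when only these pieces remain (= sum over removing one remaining piece with nothing left below it):
  1 left: {4}→1  {5}→1
  2 left: {2,5}→1  {3,4}→1  {4,5}→2
  3 left: {1,2,5}→1  {2,4,5}→3  {3,4,5}→3
  4 left: {0,1,2,5}→1  {1,2,4,5}→4  {2,3,4,5}→6
  placing 0:c first → 10 extensions
  placing 3:a first → 5 extensions
total linear extensions = 15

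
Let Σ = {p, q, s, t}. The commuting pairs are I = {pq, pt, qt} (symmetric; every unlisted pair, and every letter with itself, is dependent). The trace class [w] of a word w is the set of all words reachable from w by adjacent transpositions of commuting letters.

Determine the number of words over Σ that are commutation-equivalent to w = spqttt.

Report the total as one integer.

20

drop 0:s onto floor
drop 1:p onto {0:s}
drop 2:q onto {0:s}
drop 3:t onto {0:s}
drop 4:t onto {3:t}
drop 5:t onto {4:t}
ground layer = {0:s}
drop-orders for the pieces not yet dropped (sum over which currently-grounded one goes next):
  1 to go: {1} 1  {2} 1  {5} 1
  2 to go: {1,2} 2  {1,5} 2  {2,5} 2  {4,5} 1
  3 to go: {1,2,5} 6  {1,4,5} 3  {2,4,5} 3  {3,4,5} 1
  4 to go: {1,2,4,5} 12  {1,3,4,5} 4  {2,3,4,5} 4
  if 0:s drops first: 20 orders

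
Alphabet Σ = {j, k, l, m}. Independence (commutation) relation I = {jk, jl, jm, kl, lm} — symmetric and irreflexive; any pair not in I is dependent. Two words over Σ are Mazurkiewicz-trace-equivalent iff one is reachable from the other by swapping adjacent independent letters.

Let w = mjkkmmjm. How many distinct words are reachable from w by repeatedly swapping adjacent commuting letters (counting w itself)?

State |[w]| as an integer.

28

drop 0:m onto floor
drop 1:j onto floor
drop 2:k onto {0:m}
drop 3:k onto {2:k}
drop 4:m onto {3:k}
drop 5:m onto {4:m}
drop 6:j onto {1:j}
drop 7:m onto {5:m}
ground layer = {0:m, 1:j}
drop-orders for the pieces not yet dropped (sum over which currently-grounded one goes next):
  1 to go: {6} 1  {7} 1
  2 to go: {1,6} 1  {5,7} 1  {6,7} 2
  3 to go: {1,6,7} 3  {4,5,7} 1  {5,6,7} 3
  4 to go: {1,5,6,7} 6  {3,4,5,7} 1  {4,5,6,7} 4
  5 to go: {1,4,5,6,7} 10  {2,3,4,5,7} 1  {3,4,5,6,7} 5
  6 to go: {0,2,3,4,5,7} 1  {1,3,4,5,6,7} 15  {2,3,4,5,6,7} 6
  if 0:m drops first: 21 orders
  if 1:j drops first: 7 orders
heap linearizations: 28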